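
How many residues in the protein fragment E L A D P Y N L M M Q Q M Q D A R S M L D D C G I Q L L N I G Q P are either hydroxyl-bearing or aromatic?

Hydroxyl-bearing: S, T, Y. Aromatic: F, W, Y.
Hydroxyl-bearing residues here: Y6, S18 (2).
Aromatic residues here: Y6 (1).
Y is in both groups, so the 1 Y residue must not be double-counted.
Total = 2 + 1 − 1 = 2.

2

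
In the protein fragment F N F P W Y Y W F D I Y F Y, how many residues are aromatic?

The aromatic amino acids are Phe (F, benzyl), Trp (W, indole), and Tyr (Y, phenol).
Matching residues: F1, F3, W5, Y6, Y7, W8, F9, Y12, F13, Y14.

10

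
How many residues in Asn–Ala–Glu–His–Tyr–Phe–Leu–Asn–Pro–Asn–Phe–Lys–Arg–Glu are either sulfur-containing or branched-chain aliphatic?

Sulfur-containing: C, M. Branched-chain aliphatic: I, L, V.
Sulfur-containing residues here: none (0).
Branched-chain aliphatic residues here: Leu7 (1).
The two groups share no amino acid, so total = 0 + 1 = 1.

1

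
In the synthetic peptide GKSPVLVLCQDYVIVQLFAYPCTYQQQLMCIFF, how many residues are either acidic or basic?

Acidic: D, E. Basic: H, K, R.
Acidic residues here: D11 (1).
Basic residues here: K2 (1).
The two groups share no amino acid, so total = 1 + 1 = 2.

2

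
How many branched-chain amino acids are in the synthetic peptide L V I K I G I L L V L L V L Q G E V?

Valine (V), leucine (L), and isoleucine (I) are the branched-chain amino acids.
Matching residues: L1, V2, I3, I5, I7, L8, L9, V10, L11, L12, V13, L14, V18.

13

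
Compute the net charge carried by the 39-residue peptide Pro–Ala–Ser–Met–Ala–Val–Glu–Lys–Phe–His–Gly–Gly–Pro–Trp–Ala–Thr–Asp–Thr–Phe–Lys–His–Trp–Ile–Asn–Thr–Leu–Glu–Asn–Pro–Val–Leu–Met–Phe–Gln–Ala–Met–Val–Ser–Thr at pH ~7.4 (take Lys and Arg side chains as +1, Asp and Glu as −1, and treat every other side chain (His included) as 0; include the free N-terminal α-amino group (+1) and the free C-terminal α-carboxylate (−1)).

Positive (K, R): Lys8, Lys20 → +2.
Negative (D, E): Glu7, Asp17, Glu27 → −3.
The N-terminus (+1) and C-terminus (−1) cancel.
Net charge = (+2) + (−3) = −1.

-1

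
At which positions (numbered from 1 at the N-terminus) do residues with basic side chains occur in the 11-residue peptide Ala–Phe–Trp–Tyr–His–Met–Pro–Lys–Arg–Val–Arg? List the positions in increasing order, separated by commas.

Lysine (K), arginine (R), and histidine (H) have basic, nitrogen-containing side chains.
Matching residues: His5, Lys8, Arg9, Arg11.

5, 8, 9, 11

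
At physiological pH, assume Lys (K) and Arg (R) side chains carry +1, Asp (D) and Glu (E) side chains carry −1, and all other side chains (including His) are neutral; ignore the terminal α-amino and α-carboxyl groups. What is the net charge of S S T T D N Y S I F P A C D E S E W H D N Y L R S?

-4

Positive (K, R): R24 → +1.
Negative (D, E): D5, D14, E15, E17, D20 → −5.
Net charge = (+1) + (−5) = −4.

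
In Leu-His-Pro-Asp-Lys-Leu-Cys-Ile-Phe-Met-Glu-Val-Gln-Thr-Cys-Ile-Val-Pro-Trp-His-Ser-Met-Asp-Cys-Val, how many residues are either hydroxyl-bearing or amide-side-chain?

Hydroxyl-bearing: S, T, Y. Amide-side-chain: N, Q.
Hydroxyl-bearing residues here: Thr14, Ser21 (2).
Amide-side-chain residues here: Gln13 (1).
The two groups share no amino acid, so total = 2 + 1 = 3.

3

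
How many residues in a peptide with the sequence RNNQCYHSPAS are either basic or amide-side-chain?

Basic: H, K, R. Amide-side-chain: N, Q.
Basic residues here: R1, H7 (2).
Amide-side-chain residues here: N2, N3, Q4 (3).
The two groups share no amino acid, so total = 2 + 3 = 5.

5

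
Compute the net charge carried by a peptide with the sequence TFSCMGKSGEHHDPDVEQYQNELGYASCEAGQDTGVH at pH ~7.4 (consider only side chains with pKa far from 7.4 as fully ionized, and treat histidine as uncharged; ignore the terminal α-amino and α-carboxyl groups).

-6

The side chains ionized at physiological pH are Lys/Arg (+1) and Asp/Glu (−1); with His treated as neutral, nothing else contributes.
Positive (K, R): K7 → +1.
Negative (D, E): E10, D13, D15, E17, E22, E29, D33 → −7.
Net charge = (+1) + (−7) = −6.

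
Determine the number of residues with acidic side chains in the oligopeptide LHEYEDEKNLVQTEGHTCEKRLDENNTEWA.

Only D (aspartate) and E (glutamate) carry a side-chain carboxylic acid.
Matching residues: E3, E5, D6, E7, E14, E19, D23, E24, E28.

9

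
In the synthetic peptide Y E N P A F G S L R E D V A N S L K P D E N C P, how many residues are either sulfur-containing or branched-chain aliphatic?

Sulfur-containing: C, M. Branched-chain aliphatic: I, L, V.
Sulfur-containing residues here: C23 (1).
Branched-chain aliphatic residues here: L9, V13, L17 (3).
The two groups share no amino acid, so total = 1 + 3 = 4.

4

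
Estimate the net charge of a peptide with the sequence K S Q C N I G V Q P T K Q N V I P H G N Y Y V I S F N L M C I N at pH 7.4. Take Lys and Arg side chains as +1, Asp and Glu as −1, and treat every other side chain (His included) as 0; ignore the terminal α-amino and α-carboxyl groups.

Positive (K, R): K1, K12 → +2.
Negative (D, E): none → −0.
Net charge = (+2) + (−0) = +2.

+2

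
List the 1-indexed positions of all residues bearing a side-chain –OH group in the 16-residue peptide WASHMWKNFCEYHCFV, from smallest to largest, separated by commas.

Serine (S), threonine (T), and tyrosine (Y) each carry a hydroxyl group on the side chain.
Matching residues: S3, Y12.

3, 12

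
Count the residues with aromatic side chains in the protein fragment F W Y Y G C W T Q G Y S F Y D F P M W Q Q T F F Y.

13

F, W, and Y each carry an aromatic ring on the side chain.
Matching residues: F1, W2, Y3, Y4, W7, Y11, F13, Y14, F16, W19, F23, F24, Y25.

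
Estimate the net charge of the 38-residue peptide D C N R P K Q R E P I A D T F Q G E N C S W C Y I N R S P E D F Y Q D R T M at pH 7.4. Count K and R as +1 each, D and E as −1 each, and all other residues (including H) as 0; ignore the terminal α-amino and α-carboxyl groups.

-2

Positive (K, R): R4, K6, R8, R27, R36 → +5.
Negative (D, E): D1, E9, D13, E18, E30, D31, D35 → −7.
Net charge = (+5) + (−7) = −2.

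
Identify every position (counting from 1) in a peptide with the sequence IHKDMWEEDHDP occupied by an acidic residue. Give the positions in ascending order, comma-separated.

Only D (aspartate) and E (glutamate) carry a side-chain carboxylic acid.
Matching residues: D4, E7, E8, D9, D11.

4, 7, 8, 9, 11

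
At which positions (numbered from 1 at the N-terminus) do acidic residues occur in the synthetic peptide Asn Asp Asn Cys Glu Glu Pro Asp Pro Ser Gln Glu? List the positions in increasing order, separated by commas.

The acidic residues are Asp (D) and Glu (E), whose side chains end in a carboxylate group.
Matching residues: Asp2, Glu5, Glu6, Asp8, Glu12.

2, 5, 6, 8, 12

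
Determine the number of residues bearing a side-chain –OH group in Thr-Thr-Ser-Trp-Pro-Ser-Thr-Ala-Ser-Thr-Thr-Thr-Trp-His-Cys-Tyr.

10

Serine (S), threonine (T), and tyrosine (Y) each carry a hydroxyl group on the side chain.
Matching residues: Thr1, Thr2, Ser3, Ser6, Thr7, Ser9, Thr10, Thr11, Thr12, Tyr16.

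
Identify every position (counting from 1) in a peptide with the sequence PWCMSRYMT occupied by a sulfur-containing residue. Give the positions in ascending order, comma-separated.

3, 4, 8

Matching residues: C3, M4, M8.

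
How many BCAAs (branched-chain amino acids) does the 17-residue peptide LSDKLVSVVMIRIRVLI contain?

V, L, and I make up the branched-chain aliphatic group.
Matching residues: L1, L5, V6, V8, V9, I11, I13, V15, L16, I17.

10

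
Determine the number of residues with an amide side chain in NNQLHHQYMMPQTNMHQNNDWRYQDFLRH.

Asparagine (N) and glutamine (Q) have uncharged amide side chains.
Matching residues: N1, N2, Q3, Q7, Q12, N14, Q17, N18, N19, Q24.

10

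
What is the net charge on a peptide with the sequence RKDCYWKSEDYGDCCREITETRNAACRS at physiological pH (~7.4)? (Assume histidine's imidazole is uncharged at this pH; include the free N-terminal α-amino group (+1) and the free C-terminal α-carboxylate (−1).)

0

The side chains ionized at physiological pH are Lys/Arg (+1) and Asp/Glu (−1); with His treated as neutral, nothing else contributes.
Positive (K, R): R1, K2, K7, R16, R22, R27 → +6.
Negative (D, E): D3, E9, D10, D13, E17, E20 → −6.
The N-terminus (+1) and C-terminus (−1) cancel.
Net charge = (+6) + (−6) = 0.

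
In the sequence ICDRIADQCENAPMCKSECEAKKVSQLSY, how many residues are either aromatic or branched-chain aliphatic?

5

Aromatic: F, W, Y. Branched-chain aliphatic: I, L, V.
Aromatic residues here: Y29 (1).
Branched-chain aliphatic residues here: I1, I5, V24, L27 (4).
The two groups share no amino acid, so total = 1 + 4 = 5.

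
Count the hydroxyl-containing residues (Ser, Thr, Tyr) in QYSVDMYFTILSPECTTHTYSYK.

11

Matching residues: Y2, S3, Y7, T9, S12, T16, T17, T19, Y20, S21, Y22.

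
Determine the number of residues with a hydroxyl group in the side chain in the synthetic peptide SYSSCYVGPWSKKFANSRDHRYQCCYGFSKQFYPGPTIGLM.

Serine (S), threonine (T), and tyrosine (Y) each carry a hydroxyl group on the side chain.
Matching residues: S1, Y2, S3, S4, Y6, S11, S17, Y22, Y26, S29, Y33, T37.

12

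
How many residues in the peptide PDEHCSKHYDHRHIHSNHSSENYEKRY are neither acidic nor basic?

12

Acidic: D, E. Basic: K, R, H. All other residues are neither.
Matching residues: P1, C5, S6, Y9, I14, S16, N17, S19, S20, N22, Y23, Y27.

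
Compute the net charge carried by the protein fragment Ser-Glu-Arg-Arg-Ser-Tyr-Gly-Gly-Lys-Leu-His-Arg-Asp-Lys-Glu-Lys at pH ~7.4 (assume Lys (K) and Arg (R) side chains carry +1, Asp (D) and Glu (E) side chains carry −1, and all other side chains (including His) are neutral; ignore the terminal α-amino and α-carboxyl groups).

+3

Positive (K, R): Arg3, Arg4, Lys9, Arg12, Lys14, Lys16 → +6.
Negative (D, E): Glu2, Asp13, Glu15 → −3.
Net charge = (+6) + (−3) = +3.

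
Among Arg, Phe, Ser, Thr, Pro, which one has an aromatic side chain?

The aromatic amino acids are Phe (F, benzyl), Trp (W, indole), and Tyr (Y, phenol).
Of the listed options, only Phe belongs to this group.

Phe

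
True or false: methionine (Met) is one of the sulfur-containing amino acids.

True

The sulfur-bearing residues are cysteine (–SH) and methionine (–S–CH₃).
Methionine is in this group.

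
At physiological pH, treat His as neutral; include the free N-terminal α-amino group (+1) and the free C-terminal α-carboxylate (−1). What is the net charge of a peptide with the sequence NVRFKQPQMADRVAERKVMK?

At pH ~7.4 the Lys and Arg side chains are protonated (+1), the Asp and Glu side chains are deprotonated (−1), and with His taken as neutral all other side chains carry no charge.
Positive (K, R): R3, K5, R12, R16, K17, K20 → +6.
Negative (D, E): D11, E15 → −2.
The N-terminus (+1) and C-terminus (−1) cancel.
Net charge = (+6) + (−2) = +4.

+4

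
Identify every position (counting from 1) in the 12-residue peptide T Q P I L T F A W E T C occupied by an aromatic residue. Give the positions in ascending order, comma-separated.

7, 9

F, W, and Y each carry an aromatic ring on the side chain.
Matching residues: F7, W9.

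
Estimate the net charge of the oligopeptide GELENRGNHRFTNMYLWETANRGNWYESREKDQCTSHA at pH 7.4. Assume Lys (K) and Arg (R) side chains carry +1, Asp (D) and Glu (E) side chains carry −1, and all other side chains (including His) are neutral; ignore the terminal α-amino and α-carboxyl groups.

-1

Positive (K, R): R6, R10, R22, R29, K31 → +5.
Negative (D, E): E2, E4, E18, E27, E30, D32 → −6.
Net charge = (+5) + (−6) = −1.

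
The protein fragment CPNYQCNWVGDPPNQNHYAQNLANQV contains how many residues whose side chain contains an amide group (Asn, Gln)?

Matching residues: N3, Q5, N7, N14, Q15, N16, Q20, N21, N24, Q25.

10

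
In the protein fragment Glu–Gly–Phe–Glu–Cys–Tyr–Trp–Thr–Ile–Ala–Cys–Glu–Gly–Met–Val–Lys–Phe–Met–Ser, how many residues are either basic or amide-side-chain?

Basic: H, K, R. Amide-side-chain: N, Q.
Basic residues here: Lys16 (1).
Amide-side-chain residues here: none (0).
The two groups share no amino acid, so total = 1 + 0 = 1.

1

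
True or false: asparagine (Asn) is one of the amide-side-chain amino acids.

Only N (asparagine) and Q (glutamine) carry a side-chain carboxamide.
Asparagine is in this group.

True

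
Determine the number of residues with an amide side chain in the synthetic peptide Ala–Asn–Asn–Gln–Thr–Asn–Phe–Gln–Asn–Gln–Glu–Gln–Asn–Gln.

10

The amide-side-chain residues are Asn (N) and Gln (Q).
Matching residues: Asn2, Asn3, Gln4, Asn6, Gln8, Asn9, Gln10, Gln12, Asn13, Gln14.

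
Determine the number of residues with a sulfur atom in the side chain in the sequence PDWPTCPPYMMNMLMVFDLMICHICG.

Only Cys (C) and Met (M) have a sulfur atom in the side chain.
Matching residues: C6, M10, M11, M13, M15, M20, C22, C25.

8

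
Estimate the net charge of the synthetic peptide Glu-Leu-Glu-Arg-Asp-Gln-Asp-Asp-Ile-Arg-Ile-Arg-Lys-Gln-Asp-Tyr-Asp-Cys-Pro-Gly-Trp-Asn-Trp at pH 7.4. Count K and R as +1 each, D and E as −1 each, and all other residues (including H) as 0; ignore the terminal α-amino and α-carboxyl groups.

-3

Positive (K, R): Arg4, Arg10, Arg12, Lys13 → +4.
Negative (D, E): Glu1, Glu3, Asp5, Asp7, Asp8, Asp15, Asp17 → −7.
Net charge = (+4) + (−7) = −3.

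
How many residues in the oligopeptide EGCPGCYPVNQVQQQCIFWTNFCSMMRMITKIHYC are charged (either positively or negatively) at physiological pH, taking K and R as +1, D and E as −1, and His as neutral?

3

Charged side chains at pH ~7.4: K, R (positive); D, E (negative).
Matching residues: E1, R27, K31.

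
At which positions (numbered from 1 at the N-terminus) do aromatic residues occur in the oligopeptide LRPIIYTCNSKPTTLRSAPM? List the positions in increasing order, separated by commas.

6

F, W, and Y each carry an aromatic ring on the side chain.
Matching residues: Y6.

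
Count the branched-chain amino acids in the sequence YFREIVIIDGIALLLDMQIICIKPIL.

Valine (V), leucine (L), and isoleucine (I) are the branched-chain amino acids.
Matching residues: I5, V6, I7, I8, I11, L13, L14, L15, I19, I20, I22, I25, L26.

13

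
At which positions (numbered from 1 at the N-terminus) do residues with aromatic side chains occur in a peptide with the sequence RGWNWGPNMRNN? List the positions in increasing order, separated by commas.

Phenylalanine (F), tryptophan (W), and tyrosine (Y) have aromatic ring side chains.
Matching residues: W3, W5.

3, 5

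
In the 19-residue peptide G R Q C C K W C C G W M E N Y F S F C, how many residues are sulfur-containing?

Only Cys (C) and Met (M) have a sulfur atom in the side chain.
Matching residues: C4, C5, C8, C9, M12, C19.

6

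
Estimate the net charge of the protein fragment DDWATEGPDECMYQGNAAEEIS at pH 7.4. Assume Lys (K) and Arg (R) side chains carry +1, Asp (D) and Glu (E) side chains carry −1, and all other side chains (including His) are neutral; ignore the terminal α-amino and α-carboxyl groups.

Positive (K, R): none → +0.
Negative (D, E): D1, D2, E6, D9, E10, E19, E20 → −7.
Net charge = (+0) + (−7) = −7.

-7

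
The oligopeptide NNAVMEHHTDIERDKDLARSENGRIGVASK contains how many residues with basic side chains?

The basic amino acids are Lys (K), Arg (R), and His (H).
Matching residues: H7, H8, R13, K15, R19, R24, K30.

7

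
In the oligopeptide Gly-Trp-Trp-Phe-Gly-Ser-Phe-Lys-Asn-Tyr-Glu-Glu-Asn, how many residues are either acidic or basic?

Acidic: D, E. Basic: H, K, R.
Acidic residues here: Glu11, Glu12 (2).
Basic residues here: Lys8 (1).
The two groups share no amino acid, so total = 2 + 1 = 3.

3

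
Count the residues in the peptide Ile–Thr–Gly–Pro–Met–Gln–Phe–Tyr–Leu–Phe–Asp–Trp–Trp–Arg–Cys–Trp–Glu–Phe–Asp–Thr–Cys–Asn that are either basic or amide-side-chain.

Basic: H, K, R. Amide-side-chain: N, Q.
Basic residues here: Arg14 (1).
Amide-side-chain residues here: Gln6, Asn22 (2).
The two groups share no amino acid, so total = 1 + 2 = 3.

3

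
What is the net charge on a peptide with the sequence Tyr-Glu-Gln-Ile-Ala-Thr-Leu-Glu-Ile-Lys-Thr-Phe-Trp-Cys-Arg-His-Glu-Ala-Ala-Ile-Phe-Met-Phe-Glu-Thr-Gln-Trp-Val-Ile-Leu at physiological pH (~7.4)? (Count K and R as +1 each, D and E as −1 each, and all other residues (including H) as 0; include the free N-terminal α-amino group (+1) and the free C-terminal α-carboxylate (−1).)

Positive (K, R): Lys10, Arg15 → +2.
Negative (D, E): Glu2, Glu8, Glu17, Glu24 → −4.
The N-terminus (+1) and C-terminus (−1) cancel.
Net charge = (+2) + (−4) = −2.

-2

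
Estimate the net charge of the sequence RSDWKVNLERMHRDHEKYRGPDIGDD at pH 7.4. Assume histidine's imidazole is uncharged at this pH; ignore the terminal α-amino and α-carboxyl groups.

Near pH 7.4, K and R contribute +1 each, D and E contribute −1 each, and every other side chain (His included, as stated) is uncharged.
Positive (K, R): R1, K5, R10, R13, K17, R19 → +6.
Negative (D, E): D3, E9, D14, E16, D22, D25, D26 → −7.
Net charge = (+6) + (−7) = −1.

-1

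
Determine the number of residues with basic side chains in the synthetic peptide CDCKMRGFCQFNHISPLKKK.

6

The basic amino acids are Lys (K), Arg (R), and His (H).
Matching residues: K4, R6, H13, K18, K19, K20.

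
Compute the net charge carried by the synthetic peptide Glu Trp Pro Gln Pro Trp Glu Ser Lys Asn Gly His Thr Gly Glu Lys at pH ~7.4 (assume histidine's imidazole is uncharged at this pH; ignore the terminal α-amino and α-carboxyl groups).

At pH ~7.4 the Lys and Arg side chains are protonated (+1), the Asp and Glu side chains are deprotonated (−1), and with His taken as neutral all other side chains carry no charge.
Positive (K, R): Lys9, Lys16 → +2.
Negative (D, E): Glu1, Glu7, Glu15 → −3.
Net charge = (+2) + (−3) = −1.

-1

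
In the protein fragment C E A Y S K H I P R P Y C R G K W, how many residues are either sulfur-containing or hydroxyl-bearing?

5

Sulfur-containing: C, M. Hydroxyl-bearing: S, T, Y.
Sulfur-containing residues here: C1, C13 (2).
Hydroxyl-bearing residues here: Y4, S5, Y12 (3).
The two groups share no amino acid, so total = 2 + 3 = 5.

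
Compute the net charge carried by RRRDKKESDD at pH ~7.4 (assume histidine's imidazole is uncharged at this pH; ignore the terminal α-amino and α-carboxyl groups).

+1

Near pH 7.4, K and R contribute +1 each, D and E contribute −1 each, and every other side chain (His included, as stated) is uncharged.
Positive (K, R): R1, R2, R3, K5, K6 → +5.
Negative (D, E): D4, E7, D9, D10 → −4.
Net charge = (+5) + (−4) = +1.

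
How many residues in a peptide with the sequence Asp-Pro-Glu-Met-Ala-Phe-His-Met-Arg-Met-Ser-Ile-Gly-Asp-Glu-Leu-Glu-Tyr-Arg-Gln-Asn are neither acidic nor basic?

13

Acidic: D, E. Basic: K, R, H. All other residues are neither.
Matching residues: Pro2, Met4, Ala5, Phe6, Met8, Met10, Ser11, Ile12, Gly13, Leu16, Tyr18, Gln20, Asn21.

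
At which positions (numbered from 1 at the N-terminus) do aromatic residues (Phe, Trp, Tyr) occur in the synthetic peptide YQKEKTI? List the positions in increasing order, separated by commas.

Matching residues: Y1.

1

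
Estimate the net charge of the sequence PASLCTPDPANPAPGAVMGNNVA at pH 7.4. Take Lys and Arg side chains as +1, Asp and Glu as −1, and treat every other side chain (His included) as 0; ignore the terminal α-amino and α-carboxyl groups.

Positive (K, R): none → +0.
Negative (D, E): D8 → −1.
Net charge = (+0) + (−1) = −1.

-1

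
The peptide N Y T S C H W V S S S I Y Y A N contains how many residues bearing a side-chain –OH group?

Serine (S), threonine (T), and tyrosine (Y) each carry a hydroxyl group on the side chain.
Matching residues: Y2, T3, S4, S9, S10, S11, Y13, Y14.

8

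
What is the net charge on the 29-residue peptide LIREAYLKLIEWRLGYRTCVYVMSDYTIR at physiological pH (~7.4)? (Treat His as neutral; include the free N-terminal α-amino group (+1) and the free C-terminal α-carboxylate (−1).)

+2

At pH ~7.4 the Lys and Arg side chains are protonated (+1), the Asp and Glu side chains are deprotonated (−1), and with His taken as neutral all other side chains carry no charge.
Positive (K, R): R3, K8, R13, R17, R29 → +5.
Negative (D, E): E4, E11, D25 → −3.
The N-terminus (+1) and C-terminus (−1) cancel.
Net charge = (+5) + (−3) = +2.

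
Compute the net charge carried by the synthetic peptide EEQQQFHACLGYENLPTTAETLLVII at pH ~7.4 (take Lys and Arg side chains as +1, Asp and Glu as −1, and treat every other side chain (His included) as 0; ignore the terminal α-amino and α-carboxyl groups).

-4

Positive (K, R): none → +0.
Negative (D, E): E1, E2, E13, E20 → −4.
Net charge = (+0) + (−4) = −4.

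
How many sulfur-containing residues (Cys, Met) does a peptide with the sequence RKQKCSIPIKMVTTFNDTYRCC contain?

Matching residues: C5, M11, C21, C22.

4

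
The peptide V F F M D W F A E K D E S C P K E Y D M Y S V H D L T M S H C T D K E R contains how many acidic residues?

9

The acidic residues are Asp (D) and Glu (E), whose side chains end in a carboxylate group.
Matching residues: D5, E9, D11, E12, E17, D19, D25, D33, E35.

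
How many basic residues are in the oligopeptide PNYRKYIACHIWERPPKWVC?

Lysine (K), arginine (R), and histidine (H) have basic, nitrogen-containing side chains.
Matching residues: R4, K5, H10, R14, K17.

5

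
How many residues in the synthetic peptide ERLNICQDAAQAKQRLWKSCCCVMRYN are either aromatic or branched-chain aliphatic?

6

Aromatic: F, W, Y. Branched-chain aliphatic: I, L, V.
Aromatic residues here: W17, Y26 (2).
Branched-chain aliphatic residues here: L3, I5, L16, V23 (4).
The two groups share no amino acid, so total = 2 + 4 = 6.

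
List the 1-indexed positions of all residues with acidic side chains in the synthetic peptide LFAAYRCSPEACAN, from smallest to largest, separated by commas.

10

Aspartate (D) and glutamate (E) have carboxylic-acid side chains and are the acidic amino acids.
Matching residues: E10.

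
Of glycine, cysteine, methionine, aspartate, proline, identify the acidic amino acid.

aspartate

The acidic residues are Asp (D) and Glu (E), whose side chains end in a carboxylate group.
Of the listed options, only aspartate belongs to this group.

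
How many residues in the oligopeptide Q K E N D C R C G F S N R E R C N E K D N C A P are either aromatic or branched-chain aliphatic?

Aromatic: F, W, Y. Branched-chain aliphatic: I, L, V.
Aromatic residues here: F10 (1).
Branched-chain aliphatic residues here: none (0).
The two groups share no amino acid, so total = 1 + 0 = 1.

1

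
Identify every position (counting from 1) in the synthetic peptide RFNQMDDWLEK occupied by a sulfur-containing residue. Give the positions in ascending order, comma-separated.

The sulfur-bearing residues are cysteine (–SH) and methionine (–S–CH₃).
Matching residues: M5.

5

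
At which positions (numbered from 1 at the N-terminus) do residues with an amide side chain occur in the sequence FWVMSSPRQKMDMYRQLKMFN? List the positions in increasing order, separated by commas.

The amide-side-chain residues are Asn (N) and Gln (Q).
Matching residues: Q9, Q16, N21.

9, 16, 21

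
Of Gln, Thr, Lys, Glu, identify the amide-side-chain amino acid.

Gln

The amide-side-chain residues are Asn (N) and Gln (Q).
Of the listed options, only Gln belongs to this group.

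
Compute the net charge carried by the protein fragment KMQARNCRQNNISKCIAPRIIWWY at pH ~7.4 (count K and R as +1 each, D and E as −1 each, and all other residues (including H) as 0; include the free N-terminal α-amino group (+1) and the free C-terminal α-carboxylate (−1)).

+5

Positive (K, R): K1, R5, R8, K14, R19 → +5.
Negative (D, E): none → −0.
The N-terminus (+1) and C-terminus (−1) cancel.
Net charge = (+5) + (−0) = +5.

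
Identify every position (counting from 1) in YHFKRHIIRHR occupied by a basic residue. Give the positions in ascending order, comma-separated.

Matching residues: H2, K4, R5, H6, R9, H10, R11.

2, 4, 5, 6, 9, 10, 11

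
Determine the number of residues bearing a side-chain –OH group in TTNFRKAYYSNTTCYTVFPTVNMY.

11

The –OH-bearing residues are Ser, Thr (aliphatic alcohols), and Tyr (phenol).
Matching residues: T1, T2, Y8, Y9, S10, T12, T13, Y15, T16, T20, Y24.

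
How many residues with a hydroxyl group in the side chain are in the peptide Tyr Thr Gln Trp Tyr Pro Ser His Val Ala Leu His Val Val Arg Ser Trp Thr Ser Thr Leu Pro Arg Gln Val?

8

The –OH-bearing residues are Ser, Thr (aliphatic alcohols), and Tyr (phenol).
Matching residues: Tyr1, Thr2, Tyr5, Ser7, Ser16, Thr18, Ser19, Thr20.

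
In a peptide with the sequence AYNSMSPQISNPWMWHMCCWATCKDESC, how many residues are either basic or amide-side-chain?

Basic: H, K, R. Amide-side-chain: N, Q.
Basic residues here: H16, K24 (2).
Amide-side-chain residues here: N3, Q8, N11 (3).
The two groups share no amino acid, so total = 2 + 3 = 5.

5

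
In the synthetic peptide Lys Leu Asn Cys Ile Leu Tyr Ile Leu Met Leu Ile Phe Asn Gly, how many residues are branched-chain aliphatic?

V, L, and I make up the branched-chain aliphatic group.
Matching residues: Leu2, Ile5, Leu6, Ile8, Leu9, Leu11, Ile12.

7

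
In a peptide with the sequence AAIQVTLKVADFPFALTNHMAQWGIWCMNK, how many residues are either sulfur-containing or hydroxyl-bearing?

Sulfur-containing: C, M. Hydroxyl-bearing: S, T, Y.
Sulfur-containing residues here: M20, C27, M28 (3).
Hydroxyl-bearing residues here: T6, T17 (2).
The two groups share no amino acid, so total = 3 + 2 = 5.

5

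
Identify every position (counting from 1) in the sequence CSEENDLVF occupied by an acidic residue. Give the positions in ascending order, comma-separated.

3, 4, 6

Only D (aspartate) and E (glutamate) carry a side-chain carboxylic acid.
Matching residues: E3, E4, D6.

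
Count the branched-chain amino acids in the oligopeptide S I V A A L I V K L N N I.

V, L, and I make up the branched-chain aliphatic group.
Matching residues: I2, V3, L6, I7, V8, L10, I13.

7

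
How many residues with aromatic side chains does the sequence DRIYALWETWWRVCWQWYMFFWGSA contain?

10

Phenylalanine (F), tryptophan (W), and tyrosine (Y) have aromatic ring side chains.
Matching residues: Y4, W7, W10, W11, W15, W17, Y18, F20, F21, W22.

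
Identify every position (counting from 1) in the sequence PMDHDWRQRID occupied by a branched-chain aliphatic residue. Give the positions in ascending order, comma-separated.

V, L, and I make up the branched-chain aliphatic group.
Matching residues: I10.

10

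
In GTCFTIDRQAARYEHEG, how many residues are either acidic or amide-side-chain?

4

Acidic: D, E. Amide-side-chain: N, Q.
Acidic residues here: D7, E14, E16 (3).
Amide-side-chain residues here: Q9 (1).
The two groups share no amino acid, so total = 3 + 1 = 4.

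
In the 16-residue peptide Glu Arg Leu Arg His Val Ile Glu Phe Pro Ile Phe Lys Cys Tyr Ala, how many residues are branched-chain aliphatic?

Valine (V), leucine (L), and isoleucine (I) are the branched-chain amino acids.
Matching residues: Leu3, Val6, Ile7, Ile11.

4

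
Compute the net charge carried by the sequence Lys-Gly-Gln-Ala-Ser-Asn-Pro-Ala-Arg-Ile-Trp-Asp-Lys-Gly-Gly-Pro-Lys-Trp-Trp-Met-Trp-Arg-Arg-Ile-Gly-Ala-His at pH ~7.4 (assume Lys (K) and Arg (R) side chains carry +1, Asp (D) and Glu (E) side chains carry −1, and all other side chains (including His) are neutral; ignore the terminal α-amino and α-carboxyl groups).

Positive (K, R): Lys1, Arg9, Lys13, Lys17, Arg22, Arg23 → +6.
Negative (D, E): Asp12 → −1.
Net charge = (+6) + (−1) = +5.

+5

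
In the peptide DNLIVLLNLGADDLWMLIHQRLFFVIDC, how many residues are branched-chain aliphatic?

V, L, and I make up the branched-chain aliphatic group.
Matching residues: L3, I4, V5, L6, L7, L9, L14, L17, I18, L22, V25, I26.

12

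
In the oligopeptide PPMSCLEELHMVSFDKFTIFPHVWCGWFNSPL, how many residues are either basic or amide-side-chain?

4

Basic: H, K, R. Amide-side-chain: N, Q.
Basic residues here: H10, K16, H22 (3).
Amide-side-chain residues here: N29 (1).
The two groups share no amino acid, so total = 3 + 1 = 4.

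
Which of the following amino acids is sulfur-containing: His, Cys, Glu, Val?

The sulfur-bearing residues are cysteine (–SH) and methionine (–S–CH₃).
Of the listed options, only Cys belongs to this group.

Cys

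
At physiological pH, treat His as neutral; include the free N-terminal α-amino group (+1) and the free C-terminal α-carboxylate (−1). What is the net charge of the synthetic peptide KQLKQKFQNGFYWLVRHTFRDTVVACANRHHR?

+6

Near pH 7.4, K and R contribute +1 each, D and E contribute −1 each, and every other side chain (His included, as stated) is uncharged.
Positive (K, R): K1, K4, K6, R16, R20, R29, R32 → +7.
Negative (D, E): D21 → −1.
The N-terminus (+1) and C-terminus (−1) cancel.
Net charge = (+7) + (−1) = +6.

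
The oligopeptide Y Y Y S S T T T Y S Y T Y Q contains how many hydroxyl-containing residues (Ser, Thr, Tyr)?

Matching residues: Y1, Y2, Y3, S4, S5, T6, T7, T8, Y9, S10, Y11, T12, Y13.

13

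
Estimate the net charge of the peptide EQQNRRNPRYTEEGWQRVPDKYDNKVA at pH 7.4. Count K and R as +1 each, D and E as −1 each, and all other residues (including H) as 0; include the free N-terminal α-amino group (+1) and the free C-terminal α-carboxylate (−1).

Positive (K, R): R5, R6, R9, R17, K21, K25 → +6.
Negative (D, E): E1, E12, E13, D20, D23 → −5.
The N-terminus (+1) and C-terminus (−1) cancel.
Net charge = (+6) + (−5) = +1.

+1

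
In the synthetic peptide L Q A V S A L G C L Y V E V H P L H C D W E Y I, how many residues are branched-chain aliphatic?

Valine (V), leucine (L), and isoleucine (I) are the branched-chain amino acids.
Matching residues: L1, V4, L7, L10, V12, V14, L17, I24.

8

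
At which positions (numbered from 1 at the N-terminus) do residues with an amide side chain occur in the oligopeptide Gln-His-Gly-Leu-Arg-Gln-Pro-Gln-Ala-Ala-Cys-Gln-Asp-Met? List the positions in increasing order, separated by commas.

The amide-side-chain residues are Asn (N) and Gln (Q).
Matching residues: Gln1, Gln6, Gln8, Gln12.

1, 6, 8, 12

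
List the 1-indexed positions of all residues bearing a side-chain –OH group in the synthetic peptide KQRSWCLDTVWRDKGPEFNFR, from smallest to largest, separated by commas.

4, 9

Serine (S), threonine (T), and tyrosine (Y) each carry a hydroxyl group on the side chain.
Matching residues: S4, T9.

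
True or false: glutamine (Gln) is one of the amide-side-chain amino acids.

True

Asparagine (N) and glutamine (Q) have uncharged amide side chains.
Glutamine is in this group.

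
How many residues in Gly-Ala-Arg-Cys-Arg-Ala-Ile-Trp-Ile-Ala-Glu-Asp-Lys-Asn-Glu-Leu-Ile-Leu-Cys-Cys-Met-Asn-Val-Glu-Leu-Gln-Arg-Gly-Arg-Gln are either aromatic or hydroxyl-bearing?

Aromatic: F, W, Y. Hydroxyl-bearing: S, T, Y.
Aromatic residues here: Trp8 (1).
Hydroxyl-bearing residues here: none (0).
(Y belongs to both groups, but none appear in this sequence.) Total = 1 + 0 = 1.

1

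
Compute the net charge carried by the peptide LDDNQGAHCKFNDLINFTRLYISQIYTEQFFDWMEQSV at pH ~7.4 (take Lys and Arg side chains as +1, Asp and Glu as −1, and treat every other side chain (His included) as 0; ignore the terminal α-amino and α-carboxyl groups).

-4

Positive (K, R): K10, R19 → +2.
Negative (D, E): D2, D3, D13, E28, D32, E35 → −6.
Net charge = (+2) + (−6) = −4.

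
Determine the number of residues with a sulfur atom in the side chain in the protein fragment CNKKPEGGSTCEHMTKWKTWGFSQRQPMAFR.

4

The sulfur-bearing residues are cysteine (–SH) and methionine (–S–CH₃).
Matching residues: C1, C11, M14, M28.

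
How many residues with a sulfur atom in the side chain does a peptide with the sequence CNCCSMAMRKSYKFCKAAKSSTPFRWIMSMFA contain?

The sulfur-bearing residues are cysteine (–SH) and methionine (–S–CH₃).
Matching residues: C1, C3, C4, M6, M8, C15, M28, M30.

8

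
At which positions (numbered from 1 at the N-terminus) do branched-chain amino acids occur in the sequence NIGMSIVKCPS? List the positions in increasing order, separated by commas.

2, 6, 7

Valine (V), leucine (L), and isoleucine (I) are the branched-chain amino acids.
Matching residues: I2, I6, V7.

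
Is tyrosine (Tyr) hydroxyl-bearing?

Yes

The –OH-bearing residues are Ser, Thr (aliphatic alcohols), and Tyr (phenol).
Tyrosine is in this group.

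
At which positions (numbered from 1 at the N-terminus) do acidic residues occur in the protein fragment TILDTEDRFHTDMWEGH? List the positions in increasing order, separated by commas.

4, 6, 7, 12, 15

The acidic residues are Asp (D) and Glu (E), whose side chains end in a carboxylate group.
Matching residues: D4, E6, D7, D12, E15.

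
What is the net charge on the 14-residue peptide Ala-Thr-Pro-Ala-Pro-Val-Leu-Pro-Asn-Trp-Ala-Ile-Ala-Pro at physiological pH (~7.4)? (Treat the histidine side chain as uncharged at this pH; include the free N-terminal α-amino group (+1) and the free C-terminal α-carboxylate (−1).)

0

At pH ~7.4 the Lys and Arg side chains are protonated (+1), the Asp and Glu side chains are deprotonated (−1), and with His taken as neutral all other side chains carry no charge.
Positive (K, R): none → +0.
Negative (D, E): none → −0.
The N-terminus (+1) and C-terminus (−1) cancel.
Net charge = (+0) + (−0) = 0.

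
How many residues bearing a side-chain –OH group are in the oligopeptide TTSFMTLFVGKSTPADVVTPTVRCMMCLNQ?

S, T, and Y are the three residues with a side-chain hydroxyl.
Matching residues: T1, T2, S3, T6, S12, T13, T19, T21.

8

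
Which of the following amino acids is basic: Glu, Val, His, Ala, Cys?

His

Lysine (K), arginine (R), and histidine (H) have basic, nitrogen-containing side chains.
Of the listed options, only His belongs to this group.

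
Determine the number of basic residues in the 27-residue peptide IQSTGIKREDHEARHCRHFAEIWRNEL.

8

Lysine (K), arginine (R), and histidine (H) have basic, nitrogen-containing side chains.
Matching residues: K7, R8, H11, R14, H15, R17, H18, R24.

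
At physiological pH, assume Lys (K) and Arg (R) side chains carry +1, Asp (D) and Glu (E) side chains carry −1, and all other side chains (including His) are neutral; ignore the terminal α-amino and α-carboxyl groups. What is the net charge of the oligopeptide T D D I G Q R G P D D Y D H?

-4

Positive (K, R): R7 → +1.
Negative (D, E): D2, D3, D10, D11, D13 → −5.
Net charge = (+1) + (−5) = −4.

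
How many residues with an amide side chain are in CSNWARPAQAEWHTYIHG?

2

Asparagine (N) and glutamine (Q) have uncharged amide side chains.
Matching residues: N3, Q9.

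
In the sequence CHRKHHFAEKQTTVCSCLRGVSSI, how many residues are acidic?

1

Only D (aspartate) and E (glutamate) carry a side-chain carboxylic acid.
Matching residues: E9.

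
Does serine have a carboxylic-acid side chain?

No

Only D (aspartate) and E (glutamate) carry a side-chain carboxylic acid.
Serine is not in this group.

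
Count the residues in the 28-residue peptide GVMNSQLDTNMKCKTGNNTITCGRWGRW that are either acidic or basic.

Acidic: D, E. Basic: H, K, R.
Acidic residues here: D8 (1).
Basic residues here: K12, K14, R24, R27 (4).
The two groups share no amino acid, so total = 1 + 4 = 5.

5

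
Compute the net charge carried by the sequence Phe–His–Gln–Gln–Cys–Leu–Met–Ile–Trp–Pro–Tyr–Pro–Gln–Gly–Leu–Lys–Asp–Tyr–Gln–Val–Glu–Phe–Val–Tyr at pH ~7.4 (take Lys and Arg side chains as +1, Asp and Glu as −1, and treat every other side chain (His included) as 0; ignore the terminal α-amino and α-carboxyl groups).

Positive (K, R): Lys16 → +1.
Negative (D, E): Asp17, Glu21 → −2.
Net charge = (+1) + (−2) = −1.

-1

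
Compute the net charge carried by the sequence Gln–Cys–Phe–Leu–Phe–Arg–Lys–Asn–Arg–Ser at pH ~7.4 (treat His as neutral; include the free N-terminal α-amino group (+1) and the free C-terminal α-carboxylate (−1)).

The side chains ionized at physiological pH are Lys/Arg (+1) and Asp/Glu (−1); with His treated as neutral, nothing else contributes.
Positive (K, R): Arg6, Lys7, Arg9 → +3.
Negative (D, E): none → −0.
The N-terminus (+1) and C-terminus (−1) cancel.
Net charge = (+3) + (−0) = +3.

+3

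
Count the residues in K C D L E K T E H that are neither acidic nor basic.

3

Acidic: D, E. Basic: K, R, H. All other residues are neither.
Matching residues: C2, L4, T7.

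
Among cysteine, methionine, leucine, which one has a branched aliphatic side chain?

The BCAAs are Val, Leu, and Ile — aliphatic side chains with a branch point.
Of the listed options, only leucine belongs to this group.

leucine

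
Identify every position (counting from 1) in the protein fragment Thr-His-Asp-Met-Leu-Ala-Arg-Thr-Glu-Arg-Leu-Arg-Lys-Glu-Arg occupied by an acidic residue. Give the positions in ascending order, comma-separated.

Matching residues: Asp3, Glu9, Glu14.

3, 9, 14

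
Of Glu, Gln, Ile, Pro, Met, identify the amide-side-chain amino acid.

Gln

Asparagine (N) and glutamine (Q) have uncharged amide side chains.
Of the listed options, only Gln belongs to this group.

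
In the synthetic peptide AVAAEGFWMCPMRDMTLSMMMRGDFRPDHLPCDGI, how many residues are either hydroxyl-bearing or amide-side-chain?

2

Hydroxyl-bearing: S, T, Y. Amide-side-chain: N, Q.
Hydroxyl-bearing residues here: T16, S18 (2).
Amide-side-chain residues here: none (0).
The two groups share no amino acid, so total = 2 + 0 = 2.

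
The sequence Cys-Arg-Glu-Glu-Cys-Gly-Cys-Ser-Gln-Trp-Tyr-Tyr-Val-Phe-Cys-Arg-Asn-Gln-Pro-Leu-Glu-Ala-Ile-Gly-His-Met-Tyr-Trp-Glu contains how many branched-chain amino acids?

V, L, and I make up the branched-chain aliphatic group.
Matching residues: Val13, Leu20, Ile23.

3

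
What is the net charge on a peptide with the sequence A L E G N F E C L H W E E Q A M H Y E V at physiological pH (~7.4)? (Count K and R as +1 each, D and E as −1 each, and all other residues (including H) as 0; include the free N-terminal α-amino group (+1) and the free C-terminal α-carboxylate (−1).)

-5

Positive (K, R): none → +0.
Negative (D, E): E3, E7, E12, E13, E19 → −5.
The N-terminus (+1) and C-terminus (−1) cancel.
Net charge = (+0) + (−5) = −5.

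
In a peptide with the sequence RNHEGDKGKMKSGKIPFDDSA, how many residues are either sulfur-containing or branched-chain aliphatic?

2

Sulfur-containing: C, M. Branched-chain aliphatic: I, L, V.
Sulfur-containing residues here: M10 (1).
Branched-chain aliphatic residues here: I15 (1).
The two groups share no amino acid, so total = 1 + 1 = 2.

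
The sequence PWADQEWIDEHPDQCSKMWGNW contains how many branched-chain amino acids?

V, L, and I make up the branched-chain aliphatic group.
Matching residues: I8.

1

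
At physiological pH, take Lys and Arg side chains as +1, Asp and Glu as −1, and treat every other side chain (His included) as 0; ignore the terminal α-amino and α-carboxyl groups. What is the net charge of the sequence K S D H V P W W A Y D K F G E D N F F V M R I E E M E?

-4

Positive (K, R): K1, K12, R22 → +3.
Negative (D, E): D3, D11, E15, D16, E24, E25, E27 → −7.
Net charge = (+3) + (−7) = −4.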